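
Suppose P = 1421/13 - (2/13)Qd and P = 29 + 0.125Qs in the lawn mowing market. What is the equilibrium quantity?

Q* = 288

Set the two price expressions equal: 1421/13 - (2/13)Q = 29 + 0.125Q.
1044/13 = (29/104)Q, so Q* = 288.
P* = 1421/13 − (2/13)(288) = 65.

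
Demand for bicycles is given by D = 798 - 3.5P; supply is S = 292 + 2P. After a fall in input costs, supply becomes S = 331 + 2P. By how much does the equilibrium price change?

Original equilibrium: P* = 92, Q* = 476.
New equilibrium: 798 - 3.5P = 331 + 2P, so 467 = 5.5P and P' = 934/11; Q' = 798 − 3.5(934/11) = 5509/11.
Change in price: 934/11 − 92 = -78/11.

ΔP = -78/11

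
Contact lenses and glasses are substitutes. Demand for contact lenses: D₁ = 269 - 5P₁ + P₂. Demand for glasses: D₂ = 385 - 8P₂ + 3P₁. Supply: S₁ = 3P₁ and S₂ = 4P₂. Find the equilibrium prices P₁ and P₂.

Market 1: 269 - 5P₁ + P₂ = 3P₁ → 8P₁ - P₂ = 269.
Market 2: 12P₂ - 3P₁ = 385.
Eliminating P₂: 12×(1) + 1×(2) gives 93P₁ = 3613, so P₁ = 3613/93.
Back-substitute into (2): P₂ = (385 + 3×3613/93) / 12 = 3887/93.

P₁ = 3613/93, P₂ = 3887/93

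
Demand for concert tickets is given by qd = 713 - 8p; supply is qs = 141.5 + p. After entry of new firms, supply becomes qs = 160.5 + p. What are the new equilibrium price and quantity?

Original equilibrium: p* = 63.5, q* = 205.
New equilibrium: 713 - 8p = 160.5 + p, so 552.5 = 9p and p' = 1105/18; q' = 713 − 8(1105/18) = 1997/9.

p' = 1105/18, q' = 1997/9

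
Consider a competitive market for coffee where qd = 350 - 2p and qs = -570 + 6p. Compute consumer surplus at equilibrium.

Consumer surplus = 3600

Equilibrium: 350 - 2p = -570 + 6p gives p* = 115, q* = 120.
Demand choke price (qd = 0): p = 175.
CS = ½(175 − 115)(120) = 3600.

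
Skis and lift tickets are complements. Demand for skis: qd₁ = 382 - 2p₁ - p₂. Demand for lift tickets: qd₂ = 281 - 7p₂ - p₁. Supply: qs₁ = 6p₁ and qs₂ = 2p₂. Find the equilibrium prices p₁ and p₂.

p₁ = 3157/71, p₂ = 1866/71

Market 1: 382 - 2p₁ - p₂ = 6p₁ → 8p₁ + p₂ = 382.
Market 2: 9p₂ + p₁ = 281.
Eliminating p₂: 9×(1) − 1×(2) gives 71p₁ = 3157, so p₁ = 3157/71.
Back-substitute into (2): p₂ = (281 − 1×3157/71) / 9 = 1866/71.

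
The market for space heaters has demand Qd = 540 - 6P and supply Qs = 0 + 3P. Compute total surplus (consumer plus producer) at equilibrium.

Total surplus = 8100

Equilibrium: 540 - 6P = 0 + 3P gives P* = 60, Q* = 180.
Demand choke price: P = 90; supply starts at P = 0.
CS = ½(90 − 60)(180) = 2700; PS = ½(60 − 0)(180) = 5400.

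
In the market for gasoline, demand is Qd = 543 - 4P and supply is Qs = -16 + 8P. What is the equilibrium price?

P* = 559/12

Set Qd = Qs: 543 - 4P = -16 + 8P.
559 = 12P, so P* = 559/12.
Q* = 543 − 4(559/12) = 1070/3.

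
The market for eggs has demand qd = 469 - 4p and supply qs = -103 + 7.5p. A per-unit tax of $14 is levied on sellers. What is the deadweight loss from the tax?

Deadweight loss = 5880/23

Pre-tax equilibrium: p* = 1144/23, q* = 6211/23.
Tax on sellers shifts supply to qs = -103 + 7.5(p − 14) = -208 + 7.5p.
469 - 4p = -208 + 7.5p gives buyer price pb = 1354/23; sellers receive ps = 1354/23 − 14 = 1032/23.
New quantity: q = 469 − 4(1354/23) = 5371/23.
DWL = ½ × 14 × (6211/23 − 5371/23) = 5880/23.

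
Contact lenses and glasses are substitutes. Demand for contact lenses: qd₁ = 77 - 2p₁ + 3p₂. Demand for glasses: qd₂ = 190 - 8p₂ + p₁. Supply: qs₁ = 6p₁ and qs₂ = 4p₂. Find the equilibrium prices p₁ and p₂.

Market 1: 77 - 2p₁ + 3p₂ = 6p₁ → 8p₁ - 3p₂ = 77.
Market 2: 12p₂ - p₁ = 190.
Eliminating p₂: 12×(1) + 3×(2) gives 93p₁ = 1494, so p₁ = 498/31.
Back-substitute into (2): p₂ = (190 + 1×498/31) / 12 = 1597/93.

p₁ = 498/31, p₂ = 1597/93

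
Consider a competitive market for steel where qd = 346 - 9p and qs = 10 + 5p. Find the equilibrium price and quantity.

Set qd = qs: 346 - 9p = 10 + 5p.
336 = 14p, so p* = 24.
q* = 346 − 9(24) = 130.

p* = 24, q* = 130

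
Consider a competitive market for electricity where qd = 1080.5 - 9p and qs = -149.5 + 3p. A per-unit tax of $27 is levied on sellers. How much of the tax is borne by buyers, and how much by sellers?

Buyers bear $6.75, sellers bear $20.25

Pre-tax equilibrium: p* = 102.5, q* = 158.
Tax on sellers shifts supply to qs = -149.5 + 3(p − 27) = -230.5 + 3p.
1080.5 - 9p = -230.5 + 3p gives buyer price pb = 109.25; sellers receive ps = 109.25 − 27 = 82.25.
New quantity: q = 1080.5 − 9(109.25) = 97.25.
Buyer burden = 109.25 − 102.5 = 6.75; seller burden = 102.5 − 82.25 = 20.25.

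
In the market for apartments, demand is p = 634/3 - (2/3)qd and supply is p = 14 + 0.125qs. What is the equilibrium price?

Set the two price expressions equal: 634/3 - (2/3)q = 14 + 0.125q.
592/3 = (19/24)q, so q* = 4736/19.
p* = 634/3 − (2/3)(4736/19) = 858/19.

p* = 858/19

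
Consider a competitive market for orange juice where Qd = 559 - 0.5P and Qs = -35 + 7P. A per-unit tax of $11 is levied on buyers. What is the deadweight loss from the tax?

Deadweight loss = 847/30

Pre-tax equilibrium: P* = 79.2, Q* = 519.4.
Tax on buyers shifts demand to Qd = 559 − 0.5(P + 11) = 553.5 - 0.5P.
553.5 - 0.5P = -35 + 7P gives seller price Ps = 1177/15; buyers pay Pb = 1177/15 + 11 = 1342/15.
New quantity: Q = 559 − 0.5(1342/15) = 7714/15.
DWL = ½ × 11 × (519.4 − 7714/15) = 847/30.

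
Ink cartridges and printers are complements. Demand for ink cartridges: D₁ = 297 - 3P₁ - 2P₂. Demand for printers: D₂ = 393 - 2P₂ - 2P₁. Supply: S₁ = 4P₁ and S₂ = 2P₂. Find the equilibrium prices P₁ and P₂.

Market 1: 297 - 3P₁ - 2P₂ = 4P₁ → 7P₁ + 2P₂ = 297.
Market 2: 4P₂ + 2P₁ = 393.
Eliminating P₂: 4×(1) − 2×(2) gives 24P₁ = 402, so P₁ = 16.75.
Back-substitute into (2): P₂ = (393 − 2×16.75) / 4 = 89.875.

P₁ = 16.75, P₂ = 89.875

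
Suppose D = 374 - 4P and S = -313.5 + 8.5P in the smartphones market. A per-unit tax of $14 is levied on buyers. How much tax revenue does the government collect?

Tax revenue = 1622.88

Pre-tax equilibrium: P* = 55, Q* = 154.
Tax on buyers shifts demand to D = 374 − 4(P + 14) = 318 - 4P.
318 - 4P = -313.5 + 8.5P gives seller price Ps = 50.52; buyers pay Pb = 50.52 + 14 = 64.52.
New quantity: Q = 374 − 4(64.52) = 115.92.
Revenue = 14 × 115.92 = 1622.88.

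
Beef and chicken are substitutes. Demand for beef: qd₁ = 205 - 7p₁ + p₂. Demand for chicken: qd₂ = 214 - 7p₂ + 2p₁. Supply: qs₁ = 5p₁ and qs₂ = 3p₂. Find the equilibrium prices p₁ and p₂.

p₁ = 1132/59, p₂ = 1489/59

Market 1: 205 - 7p₁ + p₂ = 5p₁ → 12p₁ - p₂ = 205.
Market 2: 10p₂ - 2p₁ = 214.
Eliminating p₂: 10×(1) + 1×(2) gives 118p₁ = 2264, so p₁ = 1132/59.
Back-substitute into (2): p₂ = (214 + 2×1132/59) / 10 = 1489/59.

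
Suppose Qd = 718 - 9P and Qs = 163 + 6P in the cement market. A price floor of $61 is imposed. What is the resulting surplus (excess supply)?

Surplus = 360

Equilibrium price would be P* = 37, so the floor at 61 binds.
At P = 61: Qd = 169, Qs = 529.
Surplus = 529 − 169 = 360.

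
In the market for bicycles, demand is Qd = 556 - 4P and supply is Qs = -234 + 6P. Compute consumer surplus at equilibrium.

Consumer surplus = 7200

Equilibrium: 556 - 4P = -234 + 6P gives P* = 79, Q* = 240.
Demand choke price (Qd = 0): P = 139.
CS = ½(139 − 79)(240) = 7200.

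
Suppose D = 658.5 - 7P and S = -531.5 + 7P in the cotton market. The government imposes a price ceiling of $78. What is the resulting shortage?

Equilibrium price would be P* = 85, so the ceiling at 78 binds.
At P = 78: D = 658.5 − 7(78) = 112.5, S = -531.5 + 7(78) = 14.5.
Shortage = 112.5 − 14.5 = 98.

Shortage = 98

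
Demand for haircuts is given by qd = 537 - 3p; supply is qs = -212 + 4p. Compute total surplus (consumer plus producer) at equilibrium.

Equilibrium: 537 - 3p = -212 + 4p gives p* = 107, q* = 216.
Demand choke price: p = 179; supply starts at p = 53.
CS = ½(179 − 107)(216) = 7776; PS = ½(107 − 53)(216) = 5832.

Total surplus = 13608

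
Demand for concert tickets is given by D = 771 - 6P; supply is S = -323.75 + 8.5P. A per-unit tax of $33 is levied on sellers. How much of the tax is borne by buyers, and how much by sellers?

Pre-tax equilibrium: P* = 75.5, Q* = 318.
Tax on sellers shifts supply to S = -323.75 + 8.5(P − 33) = -604.25 + 8.5P.
771 - 6P = -604.25 + 8.5P gives buyer price Pb = 5501/58; sellers receive Ps = 5501/58 − 33 = 3587/58.
New quantity: Q = 771 − 6(5501/58) = 5856/29.
Buyer burden = 5501/58 − 75.5 = 561/29; seller burden = 75.5 − 3587/58 = 396/29.

Buyers bear 561/29, sellers bear 396/29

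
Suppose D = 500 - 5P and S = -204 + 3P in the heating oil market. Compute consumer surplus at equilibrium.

Equilibrium: 500 - 5P = -204 + 3P gives P* = 88, Q* = 60.
Demand choke price (D = 0): P = 100.
CS = ½(100 − 88)(60) = 360.

Consumer surplus = 360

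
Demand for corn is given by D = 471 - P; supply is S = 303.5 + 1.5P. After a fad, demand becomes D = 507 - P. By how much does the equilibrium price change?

ΔP = 14.4

Original equilibrium: P* = 67, Q* = 404.
New equilibrium: 507 - P = 303.5 + 1.5P, so 203.5 = 2.5P and P' = 81.4; Q' = 507 − 1(81.4) = 425.6.
Change in price: 81.4 − 67 = 14.4.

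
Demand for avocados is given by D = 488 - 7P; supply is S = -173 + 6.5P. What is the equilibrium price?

Set D = S: 488 - 7P = -173 + 6.5P.
661 = 13.5P, so P* = 1322/27.
Q* = 488 − 7(1322/27) = 3922/27.

P* = 1322/27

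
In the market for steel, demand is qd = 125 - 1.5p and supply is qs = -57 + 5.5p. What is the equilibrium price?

Set qd = qs: 125 - 1.5p = -57 + 5.5p.
182 = 7p, so p* = 26.
q* = 125 − 1.5(26) = 86.

p* = 26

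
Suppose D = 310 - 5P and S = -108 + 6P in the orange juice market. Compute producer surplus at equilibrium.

Producer surplus = 1200

Equilibrium: 310 - 5P = -108 + 6P gives P* = 38, Q* = 120.
Supply starts at P = 18 (where S = 0).
PS = ½(38 − 18)(120) = 1200.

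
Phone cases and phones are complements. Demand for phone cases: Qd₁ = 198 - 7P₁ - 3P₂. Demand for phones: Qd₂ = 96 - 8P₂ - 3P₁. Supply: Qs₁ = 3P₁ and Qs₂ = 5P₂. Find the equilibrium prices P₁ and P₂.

Market 1: 198 - 7P₁ - 3P₂ = 3P₁ → 10P₁ + 3P₂ = 198.
Market 2: 13P₂ + 3P₁ = 96.
Eliminating P₂: 13×(1) − 3×(2) gives 121P₁ = 2286, so P₁ = 2286/121.
Back-substitute into (2): P₂ = (96 − 3×2286/121) / 13 = 366/121.

P₁ = 2286/121, P₂ = 366/121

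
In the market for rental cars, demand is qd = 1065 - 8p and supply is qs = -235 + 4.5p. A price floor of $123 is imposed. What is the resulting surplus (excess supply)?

Equilibrium price would be p* = 104, so the floor at 123 binds.
At p = 123: qd = 81, qs = 318.5.
Surplus = 318.5 − 81 = 237.5.

Surplus = 237.5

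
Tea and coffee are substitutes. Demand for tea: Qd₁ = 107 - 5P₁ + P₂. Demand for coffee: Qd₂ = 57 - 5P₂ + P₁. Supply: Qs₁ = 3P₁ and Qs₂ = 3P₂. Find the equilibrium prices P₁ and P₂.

Market 1: 107 - 5P₁ + P₂ = 3P₁ → 8P₁ - P₂ = 107.
Market 2: 8P₂ - P₁ = 57.
Eliminating P₂: 8×(1) + 1×(2) gives 63P₁ = 913, so P₁ = 913/63.
Back-substitute into (2): P₂ = (57 + 1×913/63) / 8 = 563/63.

P₁ = 913/63, P₂ = 563/63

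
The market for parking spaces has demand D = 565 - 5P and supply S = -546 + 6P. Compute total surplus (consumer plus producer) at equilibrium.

Equilibrium: 565 - 5P = -546 + 6P gives P* = 101, Q* = 60.
Demand choke price: P = 113; supply starts at P = 91.
CS = ½(113 − 101)(60) = 360; PS = ½(101 − 91)(60) = 300.

Total surplus = 660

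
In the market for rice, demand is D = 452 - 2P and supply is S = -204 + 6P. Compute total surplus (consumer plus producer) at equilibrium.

Equilibrium: 452 - 2P = -204 + 6P gives P* = 82, Q* = 288.
Demand choke price: P = 226; supply starts at P = 34.
CS = ½(226 − 82)(288) = 20736; PS = ½(82 − 34)(288) = 6912.

Total surplus = 27648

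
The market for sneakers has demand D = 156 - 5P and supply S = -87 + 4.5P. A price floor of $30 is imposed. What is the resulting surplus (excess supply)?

Surplus = 42

Equilibrium price would be P* = 486/19, so the floor at 30 binds.
At P = 30: D = 6, S = 48.
Surplus = 48 − 6 = 42.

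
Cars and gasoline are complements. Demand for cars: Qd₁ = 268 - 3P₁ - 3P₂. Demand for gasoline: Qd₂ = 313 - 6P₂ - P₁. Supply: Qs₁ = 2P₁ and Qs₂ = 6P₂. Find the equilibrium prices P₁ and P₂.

P₁ = 759/19, P₂ = 1297/57

Market 1: 268 - 3P₁ - 3P₂ = 2P₁ → 5P₁ + 3P₂ = 268.
Market 2: 12P₂ + P₁ = 313.
Eliminating P₂: 12×(1) − 3×(2) gives 57P₁ = 2277, so P₁ = 759/19.
Back-substitute into (2): P₂ = (313 − 1×759/19) / 12 = 1297/57.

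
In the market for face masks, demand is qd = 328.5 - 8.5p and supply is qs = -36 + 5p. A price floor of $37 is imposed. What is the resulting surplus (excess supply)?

Equilibrium price would be p* = 27, so the floor at 37 binds.
At p = 37: qd = 14, qs = 149.
Surplus = 149 − 14 = 135.

Surplus = 135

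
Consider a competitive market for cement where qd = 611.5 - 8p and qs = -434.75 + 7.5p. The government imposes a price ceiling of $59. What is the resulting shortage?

Shortage = 131.75

Equilibrium price would be p* = 67.5, so the ceiling at 59 binds.
At p = 59: qd = 611.5 − 8(59) = 139.5, qs = -434.75 + 7.5(59) = 7.75.
Shortage = 139.5 − 7.75 = 131.75.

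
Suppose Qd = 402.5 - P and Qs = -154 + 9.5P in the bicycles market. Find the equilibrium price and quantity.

P* = 53, Q* = 349.5

Set Qd = Qs: 402.5 - P = -154 + 9.5P.
556.5 = 10.5P, so P* = 53.
Q* = 402.5 − 1(53) = 349.5.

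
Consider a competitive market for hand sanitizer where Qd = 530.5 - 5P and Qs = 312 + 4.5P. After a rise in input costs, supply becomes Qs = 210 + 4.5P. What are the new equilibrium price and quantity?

P' = 641/19, Q' = 13749/38

Original equilibrium: P* = 23, Q* = 415.5.
New equilibrium: 530.5 - 5P = 210 + 4.5P, so 320.5 = 9.5P and P' = 641/19; Q' = 530.5 − 5(641/19) = 13749/38.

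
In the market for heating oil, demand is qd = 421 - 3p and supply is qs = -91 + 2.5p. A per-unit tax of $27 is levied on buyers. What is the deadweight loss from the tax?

Deadweight loss = 10935/22

Pre-tax equilibrium: p* = 1024/11, q* = 1559/11.
Tax on buyers shifts demand to qd = 421 − 3(p + 27) = 340 - 3p.
340 - 3p = -91 + 2.5p gives seller price ps = 862/11; buyers pay pb = 862/11 + 27 = 1159/11.
New quantity: q = 421 − 3(1159/11) = 1154/11.
DWL = ½ × 27 × (1559/11 − 1154/11) = 10935/22.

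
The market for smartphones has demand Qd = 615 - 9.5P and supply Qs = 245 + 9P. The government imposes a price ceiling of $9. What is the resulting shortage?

Shortage = 203.5

Equilibrium price would be P* = 20, so the ceiling at 9 binds.
At P = 9: Qd = 615 − 9.5(9) = 529.5, Qs = 245 + 9(9) = 326.
Shortage = 529.5 − 326 = 203.5.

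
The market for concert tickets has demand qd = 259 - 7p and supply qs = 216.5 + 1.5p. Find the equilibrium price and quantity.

Set qd = qs: 259 - 7p = 216.5 + 1.5p.
42.5 = 8.5p, so p* = 5.
q* = 259 − 7(5) = 224.

p* = 5, q* = 224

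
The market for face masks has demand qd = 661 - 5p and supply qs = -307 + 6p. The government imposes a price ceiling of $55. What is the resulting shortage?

Shortage = 363

Equilibrium price would be p* = 88, so the ceiling at 55 binds.
At p = 55: qd = 661 − 5(55) = 386, qs = -307 + 6(55) = 23.
Shortage = 386 − 23 = 363.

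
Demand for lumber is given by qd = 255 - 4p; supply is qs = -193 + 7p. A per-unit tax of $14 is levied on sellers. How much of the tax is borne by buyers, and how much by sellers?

Buyers bear 98/11, sellers bear 56/11

Pre-tax equilibrium: p* = 448/11, q* = 1013/11.
Tax on sellers shifts supply to qs = -193 + 7(p − 14) = -291 + 7p.
255 - 4p = -291 + 7p gives buyer price pb = 546/11; sellers receive ps = 546/11 − 14 = 392/11.
New quantity: q = 255 − 4(546/11) = 621/11.
Buyer burden = 546/11 − 448/11 = 98/11; seller burden = 448/11 − 392/11 = 56/11.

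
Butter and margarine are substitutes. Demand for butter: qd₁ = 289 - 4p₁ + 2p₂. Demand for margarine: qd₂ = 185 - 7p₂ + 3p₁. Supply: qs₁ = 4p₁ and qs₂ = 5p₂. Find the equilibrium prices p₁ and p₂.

p₁ = 1919/45, p₂ = 2347/90

Market 1: 289 - 4p₁ + 2p₂ = 4p₁ → 8p₁ - 2p₂ = 289.
Market 2: 12p₂ - 3p₁ = 185.
Eliminating p₂: 12×(1) + 2×(2) gives 90p₁ = 3838, so p₁ = 1919/45.
Back-substitute into (2): p₂ = (185 + 3×1919/45) / 12 = 2347/90.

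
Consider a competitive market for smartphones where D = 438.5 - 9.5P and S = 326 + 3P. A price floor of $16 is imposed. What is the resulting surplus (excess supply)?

Equilibrium price would be P* = 9, so the floor at 16 binds.
At P = 16: D = 286.5, S = 374.
Surplus = 374 − 286.5 = 87.5.

Surplus = 87.5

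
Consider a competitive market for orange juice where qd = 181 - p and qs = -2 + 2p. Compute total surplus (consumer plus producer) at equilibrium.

Equilibrium: 181 - p = -2 + 2p gives p* = 61, q* = 120.
Demand choke price: p = 181; supply starts at p = 1.
CS = ½(181 − 61)(120) = 7200; PS = ½(61 − 1)(120) = 3600.

Total surplus = 10800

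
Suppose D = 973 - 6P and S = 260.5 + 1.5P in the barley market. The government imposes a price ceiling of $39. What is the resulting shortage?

Equilibrium price would be P* = 95, so the ceiling at 39 binds.
At P = 39: D = 973 − 6(39) = 739, S = 260.5 + 1.5(39) = 319.
Shortage = 739 − 319 = 420.

Shortage = 420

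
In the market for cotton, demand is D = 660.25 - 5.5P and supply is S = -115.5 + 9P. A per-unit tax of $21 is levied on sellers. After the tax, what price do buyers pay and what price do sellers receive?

Pre-tax equilibrium: P* = 53.5, Q* = 366.
Tax on sellers shifts supply to S = -115.5 + 9(P − 21) = -304.5 + 9P.
660.25 - 5.5P = -304.5 + 9P gives buyer price Pb = 3859/58; sellers receive Ps = 3859/58 − 21 = 2641/58.
New quantity: Q = 660.25 − 5.5(3859/58) = 8535/29.

Buyers pay 3859/58, sellers receive 2641/58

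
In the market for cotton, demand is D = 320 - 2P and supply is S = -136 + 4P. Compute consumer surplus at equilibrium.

Equilibrium: 320 - 2P = -136 + 4P gives P* = 76, Q* = 168.
Demand choke price (D = 0): P = 160.
CS = ½(160 − 76)(168) = 7056.

Consumer surplus = 7056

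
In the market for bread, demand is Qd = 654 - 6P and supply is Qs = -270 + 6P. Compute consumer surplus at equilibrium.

Consumer surplus = 3072

Equilibrium: 654 - 6P = -270 + 6P gives P* = 77, Q* = 192.
Demand choke price (Qd = 0): P = 109.
CS = ½(109 − 77)(192) = 3072.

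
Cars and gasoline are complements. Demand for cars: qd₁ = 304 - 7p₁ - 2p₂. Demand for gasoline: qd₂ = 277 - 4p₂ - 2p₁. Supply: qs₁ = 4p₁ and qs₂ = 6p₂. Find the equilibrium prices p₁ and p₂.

p₁ = 1243/53, p₂ = 2439/106

Market 1: 304 - 7p₁ - 2p₂ = 4p₁ → 11p₁ + 2p₂ = 304.
Market 2: 10p₂ + 2p₁ = 277.
Eliminating p₂: 10×(1) − 2×(2) gives 106p₁ = 2486, so p₁ = 1243/53.
Back-substitute into (2): p₂ = (277 − 2×1243/53) / 10 = 2439/106.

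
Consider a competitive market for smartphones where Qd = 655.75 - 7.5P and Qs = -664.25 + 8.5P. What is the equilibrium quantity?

Q* = 37

Set Qd = Qs: 655.75 - 7.5P = -664.25 + 8.5P.
1320 = 16P, so P* = 82.5.
Q* = 655.75 − 7.5(82.5) = 37.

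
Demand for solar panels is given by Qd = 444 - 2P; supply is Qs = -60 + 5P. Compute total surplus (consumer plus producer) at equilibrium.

Equilibrium: 444 - 2P = -60 + 5P gives P* = 72, Q* = 300.
Demand choke price: P = 222; supply starts at P = 12.
CS = ½(222 − 72)(300) = 22500; PS = ½(72 − 12)(300) = 9000.

Total surplus = 31500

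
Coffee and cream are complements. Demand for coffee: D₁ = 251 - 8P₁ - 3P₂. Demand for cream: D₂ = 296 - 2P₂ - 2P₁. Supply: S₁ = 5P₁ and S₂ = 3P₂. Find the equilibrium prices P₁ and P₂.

P₁ = 367/59, P₂ = 3346/59

Market 1: 251 - 8P₁ - 3P₂ = 5P₁ → 13P₁ + 3P₂ = 251.
Market 2: 5P₂ + 2P₁ = 296.
Eliminating P₂: 5×(1) − 3×(2) gives 59P₁ = 367, so P₁ = 367/59.
Back-substitute into (2): P₂ = (296 − 2×367/59) / 5 = 3346/59.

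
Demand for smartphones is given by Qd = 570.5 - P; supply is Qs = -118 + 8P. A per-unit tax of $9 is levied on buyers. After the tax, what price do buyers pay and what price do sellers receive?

Buyers pay $84.5, sellers receive $75.5

Pre-tax equilibrium: P* = 76.5, Q* = 494.
Tax on buyers shifts demand to Qd = 570.5 − 1(P + 9) = 561.5 - P.
561.5 - P = -118 + 8P gives seller price Ps = 75.5; buyers pay Pb = 75.5 + 9 = 84.5.
New quantity: Q = 570.5 − 1(84.5) = 486.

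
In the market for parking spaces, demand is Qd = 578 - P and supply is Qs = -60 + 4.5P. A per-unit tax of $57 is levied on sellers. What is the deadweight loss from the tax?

Pre-tax equilibrium: P* = 116, Q* = 462.
Tax on sellers shifts supply to Qs = -60 + 4.5(P − 57) = -316.5 + 4.5P.
578 - P = -316.5 + 4.5P gives buyer price Pb = 1789/11; sellers receive Ps = 1789/11 − 57 = 1162/11.
New quantity: Q = 578 − 1(1789/11) = 4569/11.
DWL = ½ × 57 × (462 − 4569/11) = 29241/22.

Deadweight loss = 29241/22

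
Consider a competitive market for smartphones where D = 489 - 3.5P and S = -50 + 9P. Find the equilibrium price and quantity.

Set D = S: 489 - 3.5P = -50 + 9P.
539 = 12.5P, so P* = 43.12.
Q* = 489 − 3.5(43.12) = 338.08.

P* = 43.12, Q* = 338.08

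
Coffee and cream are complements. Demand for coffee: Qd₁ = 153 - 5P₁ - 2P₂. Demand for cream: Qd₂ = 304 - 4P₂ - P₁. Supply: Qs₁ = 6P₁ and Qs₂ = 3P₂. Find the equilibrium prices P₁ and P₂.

Market 1: 153 - 5P₁ - 2P₂ = 6P₁ → 11P₁ + 2P₂ = 153.
Market 2: 7P₂ + P₁ = 304.
Eliminating P₂: 7×(1) − 2×(2) gives 75P₁ = 463, so P₁ = 463/75.
Back-substitute into (2): P₂ = (304 − 1×463/75) / 7 = 3191/75.

P₁ = 463/75, P₂ = 3191/75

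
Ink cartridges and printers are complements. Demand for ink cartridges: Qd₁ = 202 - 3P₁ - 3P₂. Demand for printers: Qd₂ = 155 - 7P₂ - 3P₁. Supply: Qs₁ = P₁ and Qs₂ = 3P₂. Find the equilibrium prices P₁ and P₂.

Market 1: 202 - 3P₁ - 3P₂ = P₁ → 4P₁ + 3P₂ = 202.
Market 2: 10P₂ + 3P₁ = 155.
Eliminating P₂: 10×(1) − 3×(2) gives 31P₁ = 1555, so P₁ = 1555/31.
Back-substitute into (2): P₂ = (155 − 3×1555/31) / 10 = 14/31.

P₁ = 1555/31, P₂ = 14/31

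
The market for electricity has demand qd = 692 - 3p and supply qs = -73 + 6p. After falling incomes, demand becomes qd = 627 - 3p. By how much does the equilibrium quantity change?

Δq = -130/3

Original equilibrium: p* = 85, q* = 437.
New equilibrium: 627 - 3p = -73 + 6p, so 700 = 9p and p' = 700/9; q' = 627 − 3(700/9) = 1181/3.
Change in quantity: 1181/3 − 437 = -130/3.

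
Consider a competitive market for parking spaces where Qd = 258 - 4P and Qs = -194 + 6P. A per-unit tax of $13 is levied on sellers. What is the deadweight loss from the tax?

Pre-tax equilibrium: P* = 45.2, Q* = 77.2.
Tax on sellers shifts supply to Qs = -194 + 6(P − 13) = -272 + 6P.
258 - 4P = -272 + 6P gives buyer price Pb = 53; sellers receive Ps = 53 − 13 = 40.
New quantity: Q = 258 − 4(53) = 46.
DWL = ½ × 13 × (77.2 − 46) = 202.8.

Deadweight loss = 202.8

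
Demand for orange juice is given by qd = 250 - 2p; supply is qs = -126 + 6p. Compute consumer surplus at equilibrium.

Consumer surplus = 6084

Equilibrium: 250 - 2p = -126 + 6p gives p* = 47, q* = 156.
Demand choke price (qd = 0): p = 125.
CS = ½(125 − 47)(156) = 6084.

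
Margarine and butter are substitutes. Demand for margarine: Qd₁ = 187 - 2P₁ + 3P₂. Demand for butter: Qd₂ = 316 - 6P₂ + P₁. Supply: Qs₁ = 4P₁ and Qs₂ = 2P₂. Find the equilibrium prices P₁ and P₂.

P₁ = 2444/45, P₂ = 2083/45

Market 1: 187 - 2P₁ + 3P₂ = 4P₁ → 6P₁ - 3P₂ = 187.
Market 2: 8P₂ - P₁ = 316.
Eliminating P₂: 8×(1) + 3×(2) gives 45P₁ = 2444, so P₁ = 2444/45.
Back-substitute into (2): P₂ = (316 + 1×2444/45) / 8 = 2083/45.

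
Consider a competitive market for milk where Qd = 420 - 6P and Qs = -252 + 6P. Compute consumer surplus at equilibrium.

Consumer surplus = 588

Equilibrium: 420 - 6P = -252 + 6P gives P* = 56, Q* = 84.
Demand choke price (Qd = 0): P = 70.
CS = ½(70 − 56)(84) = 588.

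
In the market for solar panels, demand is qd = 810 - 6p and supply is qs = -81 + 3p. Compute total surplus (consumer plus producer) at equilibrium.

Equilibrium: 810 - 6p = -81 + 3p gives p* = 99, q* = 216.
Demand choke price: p = 135; supply starts at p = 27.
CS = ½(135 − 99)(216) = 3888; PS = ½(99 − 27)(216) = 7776.

Total surplus = 11664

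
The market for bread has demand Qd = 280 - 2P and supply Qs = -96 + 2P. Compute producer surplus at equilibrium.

Equilibrium: 280 - 2P = -96 + 2P gives P* = 94, Q* = 92.
Supply starts at P = 48 (where Qs = 0).
PS = ½(94 − 48)(92) = 2116.

Producer surplus = 2116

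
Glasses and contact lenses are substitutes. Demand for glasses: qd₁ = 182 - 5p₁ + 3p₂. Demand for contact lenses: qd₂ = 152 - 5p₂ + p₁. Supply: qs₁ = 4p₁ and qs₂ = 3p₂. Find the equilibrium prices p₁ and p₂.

p₁ = 1912/69, p₂ = 1550/69

Market 1: 182 - 5p₁ + 3p₂ = 4p₁ → 9p₁ - 3p₂ = 182.
Market 2: 8p₂ - p₁ = 152.
Eliminating p₂: 8×(1) + 3×(2) gives 69p₁ = 1912, so p₁ = 1912/69.
Back-substitute into (2): p₂ = (152 + 1×1912/69) / 8 = 1550/69.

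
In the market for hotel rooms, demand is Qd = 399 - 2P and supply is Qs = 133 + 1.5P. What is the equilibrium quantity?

Set Qd = Qs: 399 - 2P = 133 + 1.5P.
266 = 3.5P, so P* = 76.
Q* = 399 − 2(76) = 247.

Q* = 247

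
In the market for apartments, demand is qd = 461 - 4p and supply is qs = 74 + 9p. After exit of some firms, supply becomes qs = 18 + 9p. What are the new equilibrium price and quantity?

Original equilibrium: p* = 387/13, q* = 4445/13.
New equilibrium: 461 - 4p = 18 + 9p, so 443 = 13p and p' = 443/13; q' = 461 − 4(443/13) = 4221/13.

p' = 443/13, q' = 4221/13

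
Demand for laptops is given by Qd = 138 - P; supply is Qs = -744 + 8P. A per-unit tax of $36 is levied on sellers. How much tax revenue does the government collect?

Tax revenue = 288

Pre-tax equilibrium: P* = 98, Q* = 40.
Tax on sellers shifts supply to Qs = -744 + 8(P − 36) = -1032 + 8P.
138 - P = -1032 + 8P gives buyer price Pb = 130; sellers receive Ps = 130 − 36 = 94.
New quantity: Q = 138 − 1(130) = 8.
Revenue = 36 × 8 = 288.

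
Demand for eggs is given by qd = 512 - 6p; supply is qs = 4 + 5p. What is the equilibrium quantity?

Set qd = qs: 512 - 6p = 4 + 5p.
508 = 11p, so p* = 508/11.
q* = 512 − 6(508/11) = 2584/11.

q* = 2584/11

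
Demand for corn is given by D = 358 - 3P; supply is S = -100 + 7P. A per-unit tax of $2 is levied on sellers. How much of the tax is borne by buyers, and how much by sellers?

Pre-tax equilibrium: P* = 45.8, Q* = 220.6.
Tax on sellers shifts supply to S = -100 + 7(P − 2) = -114 + 7P.
358 - 3P = -114 + 7P gives buyer price Pb = 47.2; sellers receive Ps = 47.2 − 2 = 45.2.
New quantity: Q = 358 − 3(47.2) = 216.4.
Buyer burden = 47.2 − 45.8 = 1.4; seller burden = 45.8 − 45.2 = 0.6.

Buyers bear $1.4, sellers bear $0.6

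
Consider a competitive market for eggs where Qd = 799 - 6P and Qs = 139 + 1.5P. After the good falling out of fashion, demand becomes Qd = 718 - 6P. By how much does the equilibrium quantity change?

ΔQ = -16.2

Original equilibrium: P* = 88, Q* = 271.
New equilibrium: 718 - 6P = 139 + 1.5P, so 579 = 7.5P and P' = 77.2; Q' = 718 − 6(77.2) = 254.8.
Change in quantity: 254.8 − 271 = -16.2.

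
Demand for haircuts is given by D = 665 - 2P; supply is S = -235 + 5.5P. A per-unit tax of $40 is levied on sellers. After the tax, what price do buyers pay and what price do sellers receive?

Pre-tax equilibrium: P* = 120, Q* = 425.
Tax on sellers shifts supply to S = -235 + 5.5(P − 40) = -455 + 5.5P.
665 - 2P = -455 + 5.5P gives buyer price Pb = 448/3; sellers receive Ps = 448/3 − 40 = 328/3.
New quantity: Q = 665 − 2(448/3) = 1099/3.

Buyers pay 448/3, sellers receive 328/3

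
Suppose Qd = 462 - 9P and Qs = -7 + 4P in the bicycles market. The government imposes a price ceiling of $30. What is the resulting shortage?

Equilibrium price would be P* = 469/13, so the ceiling at 30 binds.
At P = 30: Qd = 462 − 9(30) = 192, Qs = -7 + 4(30) = 113.
Shortage = 192 − 113 = 79.

Shortage = 79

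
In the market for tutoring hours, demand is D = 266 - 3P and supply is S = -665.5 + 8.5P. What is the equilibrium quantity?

Q* = 23

Set D = S: 266 - 3P = -665.5 + 8.5P.
931.5 = 11.5P, so P* = 81.
Q* = 266 − 3(81) = 23.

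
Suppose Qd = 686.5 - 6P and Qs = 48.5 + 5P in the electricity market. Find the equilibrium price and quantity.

P* = 58, Q* = 338.5

Set Qd = Qs: 686.5 - 6P = 48.5 + 5P.
638 = 11P, so P* = 58.
Q* = 686.5 − 6(58) = 338.5.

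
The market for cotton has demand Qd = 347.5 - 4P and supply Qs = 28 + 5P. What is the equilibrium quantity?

Q* = 205.5

Set Qd = Qs: 347.5 - 4P = 28 + 5P.
319.5 = 9P, so P* = 35.5.
Q* = 347.5 − 4(35.5) = 205.5.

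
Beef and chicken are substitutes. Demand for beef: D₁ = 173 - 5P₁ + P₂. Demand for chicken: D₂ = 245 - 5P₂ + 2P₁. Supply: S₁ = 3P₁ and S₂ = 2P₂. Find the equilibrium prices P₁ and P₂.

Market 1: 173 - 5P₁ + P₂ = 3P₁ → 8P₁ - P₂ = 173.
Market 2: 7P₂ - 2P₁ = 245.
Eliminating P₂: 7×(1) + 1×(2) gives 54P₁ = 1456, so P₁ = 728/27.
Back-substitute into (2): P₂ = (245 + 2×728/27) / 7 = 1153/27.

P₁ = 728/27, P₂ = 1153/27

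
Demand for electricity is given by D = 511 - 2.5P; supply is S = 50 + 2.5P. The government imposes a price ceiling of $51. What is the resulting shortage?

Equilibrium price would be P* = 92.2, so the ceiling at 51 binds.
At P = 51: D = 511 − 2.5(51) = 383.5, S = 50 + 2.5(51) = 177.5.
Shortage = 383.5 − 177.5 = 206.

Shortage = 206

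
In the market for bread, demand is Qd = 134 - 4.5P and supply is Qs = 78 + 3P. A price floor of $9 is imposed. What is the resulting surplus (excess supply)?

Equilibrium price would be P* = 112/15, so the floor at 9 binds.
At P = 9: Qd = 93.5, Qs = 105.
Surplus = 105 − 93.5 = 11.5.

Surplus = 11.5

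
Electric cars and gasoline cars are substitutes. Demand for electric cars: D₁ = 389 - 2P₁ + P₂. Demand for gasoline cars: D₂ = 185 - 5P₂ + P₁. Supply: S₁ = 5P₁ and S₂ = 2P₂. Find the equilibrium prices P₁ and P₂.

Market 1: 389 - 2P₁ + P₂ = 5P₁ → 7P₁ - P₂ = 389.
Market 2: 7P₂ - P₁ = 185.
Eliminating P₂: 7×(1) + 1×(2) gives 48P₁ = 2908, so P₁ = 727/12.
Back-substitute into (2): P₂ = (185 + 1×727/12) / 7 = 421/12.

P₁ = 727/12, P₂ = 421/12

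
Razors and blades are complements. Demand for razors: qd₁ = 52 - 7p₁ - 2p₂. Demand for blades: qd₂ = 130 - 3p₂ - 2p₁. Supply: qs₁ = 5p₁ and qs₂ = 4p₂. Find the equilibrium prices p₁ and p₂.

p₁ = 1.3, p₂ = 18.2

Market 1: 52 - 7p₁ - 2p₂ = 5p₁ → 12p₁ + 2p₂ = 52.
Market 2: 7p₂ + 2p₁ = 130.
Eliminating p₂: 7×(1) − 2×(2) gives 80p₁ = 104, so p₁ = 1.3.
Back-substitute into (2): p₂ = (130 − 2×1.3) / 7 = 18.2.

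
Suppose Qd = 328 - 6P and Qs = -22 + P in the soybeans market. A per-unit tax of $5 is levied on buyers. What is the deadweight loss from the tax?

Deadweight loss = 75/7

Pre-tax equilibrium: P* = 50, Q* = 28.
Tax on buyers shifts demand to Qd = 328 − 6(P + 5) = 298 - 6P.
298 - 6P = -22 + P gives seller price Ps = 320/7; buyers pay Pb = 320/7 + 5 = 355/7.
New quantity: Q = 328 − 6(355/7) = 166/7.
DWL = ½ × 5 × (28 − 166/7) = 75/7.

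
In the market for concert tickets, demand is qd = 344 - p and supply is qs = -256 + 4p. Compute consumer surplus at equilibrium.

Consumer surplus = 25088

Equilibrium: 344 - p = -256 + 4p gives p* = 120, q* = 224.
Demand choke price (qd = 0): p = 344.
CS = ½(344 − 120)(224) = 25088.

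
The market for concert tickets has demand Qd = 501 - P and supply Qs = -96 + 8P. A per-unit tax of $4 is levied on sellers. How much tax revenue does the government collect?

Pre-tax equilibrium: P* = 199/3, Q* = 1304/3.
Tax on sellers shifts supply to Qs = -96 + 8(P − 4) = -128 + 8P.
501 - P = -128 + 8P gives buyer price Pb = 629/9; sellers receive Ps = 629/9 − 4 = 593/9.
New quantity: Q = 501 − 1(629/9) = 3880/9.
Revenue = 4 × 3880/9 = 15520/9.

Tax revenue = 15520/9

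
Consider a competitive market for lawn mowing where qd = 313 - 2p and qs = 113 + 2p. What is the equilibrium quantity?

Set qd = qs: 313 - 2p = 113 + 2p.
200 = 4p, so p* = 50.
q* = 313 − 2(50) = 213.

q* = 213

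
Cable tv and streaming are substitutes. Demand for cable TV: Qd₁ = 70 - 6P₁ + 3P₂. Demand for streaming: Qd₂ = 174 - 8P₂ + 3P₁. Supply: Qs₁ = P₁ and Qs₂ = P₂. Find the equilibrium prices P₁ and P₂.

Market 1: 70 - 6P₁ + 3P₂ = P₁ → 7P₁ - 3P₂ = 70.
Market 2: 9P₂ - 3P₁ = 174.
Eliminating P₂: 9×(1) + 3×(2) gives 54P₁ = 1152, so P₁ = 64/3.
Back-substitute into (2): P₂ = (174 + 3×64/3) / 9 = 238/9.

P₁ = 64/3, P₂ = 238/9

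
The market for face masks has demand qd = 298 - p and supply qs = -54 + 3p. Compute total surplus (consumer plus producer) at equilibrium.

Equilibrium: 298 - p = -54 + 3p gives p* = 88, q* = 210.
Demand choke price: p = 298; supply starts at p = 18.
CS = ½(298 − 88)(210) = 22050; PS = ½(88 − 18)(210) = 7350.

Total surplus = 29400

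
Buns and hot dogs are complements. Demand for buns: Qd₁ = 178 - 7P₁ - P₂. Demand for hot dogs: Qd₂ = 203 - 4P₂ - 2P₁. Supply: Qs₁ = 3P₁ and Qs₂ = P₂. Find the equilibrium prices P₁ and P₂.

Market 1: 178 - 7P₁ - P₂ = 3P₁ → 10P₁ + P₂ = 178.
Market 2: 5P₂ + 2P₁ = 203.
Eliminating P₂: 5×(1) − 1×(2) gives 48P₁ = 687, so P₁ = 14.3125.
Back-substitute into (2): P₂ = (203 − 2×14.3125) / 5 = 34.875.

P₁ = 14.3125, P₂ = 34.875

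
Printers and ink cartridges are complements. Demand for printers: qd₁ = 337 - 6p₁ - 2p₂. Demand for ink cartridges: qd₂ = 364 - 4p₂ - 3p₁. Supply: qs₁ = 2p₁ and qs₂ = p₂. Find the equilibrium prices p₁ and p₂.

p₁ = 957/34, p₂ = 1901/34

Market 1: 337 - 6p₁ - 2p₂ = 2p₁ → 8p₁ + 2p₂ = 337.
Market 2: 5p₂ + 3p₁ = 364.
Eliminating p₂: 5×(1) − 2×(2) gives 34p₁ = 957, so p₁ = 957/34.
Back-substitute into (2): p₂ = (364 − 3×957/34) / 5 = 1901/34.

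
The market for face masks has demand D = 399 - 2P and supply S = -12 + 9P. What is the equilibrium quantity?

Set D = S: 399 - 2P = -12 + 9P.
411 = 11P, so P* = 411/11.
Q* = 399 − 2(411/11) = 3567/11.

Q* = 3567/11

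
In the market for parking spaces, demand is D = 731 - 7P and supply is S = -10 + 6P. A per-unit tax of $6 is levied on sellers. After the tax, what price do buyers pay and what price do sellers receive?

Pre-tax equilibrium: P* = 57, Q* = 332.
Tax on sellers shifts supply to S = -10 + 6(P − 6) = -46 + 6P.
731 - 7P = -46 + 6P gives buyer price Pb = 777/13; sellers receive Ps = 777/13 − 6 = 699/13.
New quantity: Q = 731 − 7(777/13) = 4064/13.

Buyers pay 777/13, sellers receive 699/13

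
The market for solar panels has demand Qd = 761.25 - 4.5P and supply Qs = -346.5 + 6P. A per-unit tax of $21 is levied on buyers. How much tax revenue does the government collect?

Tax revenue = 4882.5

Pre-tax equilibrium: P* = 105.5, Q* = 286.5.
Tax on buyers shifts demand to Qd = 761.25 − 4.5(P + 21) = 666.75 - 4.5P.
666.75 - 4.5P = -346.5 + 6P gives seller price Ps = 96.5; buyers pay Pb = 96.5 + 21 = 117.5.
New quantity: Q = 761.25 − 4.5(117.5) = 232.5.
Revenue = 21 × 232.5 = 4882.5.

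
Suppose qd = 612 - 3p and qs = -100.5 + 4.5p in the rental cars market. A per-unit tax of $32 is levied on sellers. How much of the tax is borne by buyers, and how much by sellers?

Buyers bear $19.2, sellers bear $12.8

Pre-tax equilibrium: p* = 95, q* = 327.
Tax on sellers shifts supply to qs = -100.5 + 4.5(p − 32) = -244.5 + 4.5p.
612 - 3p = -244.5 + 4.5p gives buyer price pb = 114.2; sellers receive ps = 114.2 − 32 = 82.2.
New quantity: q = 612 − 3(114.2) = 269.4.
Buyer burden = 114.2 − 95 = 19.2; seller burden = 95 − 82.2 = 12.8.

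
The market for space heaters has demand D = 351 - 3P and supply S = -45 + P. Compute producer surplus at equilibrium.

Equilibrium: 351 - 3P = -45 + P gives P* = 99, Q* = 54.
Supply starts at P = 45 (where S = 0).
PS = ½(99 − 45)(54) = 1458.

Producer surplus = 1458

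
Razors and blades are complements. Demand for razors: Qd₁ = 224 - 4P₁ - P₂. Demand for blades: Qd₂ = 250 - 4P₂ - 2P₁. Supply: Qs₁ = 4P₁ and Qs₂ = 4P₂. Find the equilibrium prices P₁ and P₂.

P₁ = 771/31, P₂ = 776/31

Market 1: 224 - 4P₁ - P₂ = 4P₁ → 8P₁ + P₂ = 224.
Market 2: 8P₂ + 2P₁ = 250.
Eliminating P₂: 8×(1) − 1×(2) gives 62P₁ = 1542, so P₁ = 771/31.
Back-substitute into (2): P₂ = (250 − 2×771/31) / 8 = 776/31.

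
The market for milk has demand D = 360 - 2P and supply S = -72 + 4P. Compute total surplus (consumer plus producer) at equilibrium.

Equilibrium: 360 - 2P = -72 + 4P gives P* = 72, Q* = 216.
Demand choke price: P = 180; supply starts at P = 18.
CS = ½(180 − 72)(216) = 11664; PS = ½(72 − 18)(216) = 5832.

Total surplus = 17496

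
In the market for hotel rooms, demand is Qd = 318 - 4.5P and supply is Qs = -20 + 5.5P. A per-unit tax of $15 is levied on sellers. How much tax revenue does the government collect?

Tax revenue = 1931.625

Pre-tax equilibrium: P* = 33.8, Q* = 165.9.
Tax on sellers shifts supply to Qs = -20 + 5.5(P − 15) = -102.5 + 5.5P.
318 - 4.5P = -102.5 + 5.5P gives buyer price Pb = 42.05; sellers receive Ps = 42.05 − 15 = 27.05.
New quantity: Q = 318 − 4.5(42.05) = 128.775.
Revenue = 15 × 128.775 = 1931.625.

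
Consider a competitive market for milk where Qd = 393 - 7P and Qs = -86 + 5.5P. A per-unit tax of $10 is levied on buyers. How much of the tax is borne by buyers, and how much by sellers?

Buyers bear $4.4, sellers bear $5.6

Pre-tax equilibrium: P* = 38.32, Q* = 124.76.
Tax on buyers shifts demand to Qd = 393 − 7(P + 10) = 323 - 7P.
323 - 7P = -86 + 5.5P gives seller price Ps = 32.72; buyers pay Pb = 32.72 + 10 = 42.72.
New quantity: Q = 393 − 7(42.72) = 93.96.
Buyer burden = 42.72 − 38.32 = 4.4; seller burden = 38.32 − 32.72 = 5.6.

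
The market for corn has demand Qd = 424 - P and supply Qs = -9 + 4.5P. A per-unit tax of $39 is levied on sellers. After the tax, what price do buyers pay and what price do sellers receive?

Buyers pay 1217/11, sellers receive 788/11

Pre-tax equilibrium: P* = 866/11, Q* = 3798/11.
Tax on sellers shifts supply to Qs = -9 + 4.5(P − 39) = -184.5 + 4.5P.
424 - P = -184.5 + 4.5P gives buyer price Pb = 1217/11; sellers receive Ps = 1217/11 − 39 = 788/11.
New quantity: Q = 424 − 1(1217/11) = 3447/11.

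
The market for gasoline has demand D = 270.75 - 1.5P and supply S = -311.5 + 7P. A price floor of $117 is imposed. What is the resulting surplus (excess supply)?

Equilibrium price would be P* = 68.5, so the floor at 117 binds.
At P = 117: D = 95.25, S = 507.5.
Surplus = 507.5 − 95.25 = 412.25.

Surplus = 412.25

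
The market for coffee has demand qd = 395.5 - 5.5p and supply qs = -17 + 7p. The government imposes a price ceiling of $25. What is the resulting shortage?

Shortage = 100

Equilibrium price would be p* = 33, so the ceiling at 25 binds.
At p = 25: qd = 395.5 − 5.5(25) = 258, qs = -17 + 7(25) = 158.
Shortage = 258 − 158 = 100.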